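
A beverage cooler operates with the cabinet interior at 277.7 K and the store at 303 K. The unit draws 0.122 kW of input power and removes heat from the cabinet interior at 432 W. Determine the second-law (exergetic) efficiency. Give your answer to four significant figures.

0.3226

Converting, Q̇_C = 432.0 W = 0.4320 kW, so COP_actual = Q̇_C/Ẇ = 0.4320/0.1220 = 3.541.
The reservoir spacing is ΔT = 303 − 277.7 = 25.30 K.
COP_Carnot = T_C/ΔT = 277.70/25.30 = 10.98.
η_II = COP_actual/COP_Carnot = 3.541/10.98 = 0.3226.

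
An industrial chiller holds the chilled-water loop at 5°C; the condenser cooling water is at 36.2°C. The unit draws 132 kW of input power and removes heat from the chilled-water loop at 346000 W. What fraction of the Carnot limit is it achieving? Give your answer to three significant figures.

0.294

Converting, Q̇_C = 346000 W = 346.0 kW, so COP_actual = Q̇_C/Ẇ = 346.0/132.0 = 2.621.
In absolute terms T_C = 278.15 K and T_H = 309.35 K, so ΔT = 31.20 K.
COP_Carnot = T_C/ΔT = 278.15/31.20 = 8.915.
η_II = COP_actual/COP_Carnot = 2.621/8.915 = 0.2940.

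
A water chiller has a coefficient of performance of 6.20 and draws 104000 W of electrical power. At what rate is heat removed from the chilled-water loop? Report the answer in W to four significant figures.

644800 W

Q̇_C = COP × Ẇ = 6.20 × 104000 = 644800 W.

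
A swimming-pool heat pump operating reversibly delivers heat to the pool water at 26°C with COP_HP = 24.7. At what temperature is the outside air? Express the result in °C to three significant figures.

13.9 °C

COP_HP = T_H/(T_H − T_C) gives T_H − T_C = T_H/COP.
With T_H = 299.15 K, T_C = 299.15 × (1 − 1/24.7) = 287.04 K.
Converting, 287.04 K = 13.89°C.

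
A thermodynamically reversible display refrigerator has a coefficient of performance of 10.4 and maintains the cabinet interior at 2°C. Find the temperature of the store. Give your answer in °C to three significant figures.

COP_R = T_C/(T_H − T_C) gives T_H − T_C = T_C/COP.
With T_C = 275.15 K, T_H = 275.15 × (1 + 1/10.4) = 301.61 K.
Converting, 301.61 K = 28.46°C.

28.5 °C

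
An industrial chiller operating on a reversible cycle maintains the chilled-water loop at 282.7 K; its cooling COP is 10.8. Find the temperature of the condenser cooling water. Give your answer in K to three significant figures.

COP_R = T_C/(T_H − T_C) gives T_H − T_C = T_C/COP.
With T_C = 282.70 K, T_H = 282.70 × (1 + 1/10.8) = 308.88 K.

309 K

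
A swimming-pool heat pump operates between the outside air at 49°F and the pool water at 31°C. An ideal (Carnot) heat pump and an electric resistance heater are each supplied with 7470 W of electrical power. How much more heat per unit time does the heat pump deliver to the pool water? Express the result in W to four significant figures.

In absolute terms T_C = 282.59 K and T_H = 304.15 K, so ΔT = 21.56 K.
COP_Carnot = T_H/ΔT = 304.15/21.56 = 14.11.
The heat pump delivers Q̇_H = COP × Ẇ = 105400 W; the resistance heater delivers Ẇ = 7470 W.
Extra = (COP − 1)·Ẇ = 97930 W.

97930 W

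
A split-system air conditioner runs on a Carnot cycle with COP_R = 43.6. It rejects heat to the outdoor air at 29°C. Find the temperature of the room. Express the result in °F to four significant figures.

For a Carnot refrigerator COP_R = T_C/(T_H − T_C), so T_C = COP·T_H/(1 + COP).
With T_H = 302.15 K, T_C = 43.6 × 302.15/44.60 = 295.38 K.
Converting, 295.38 K = 72.01°F.

72.01 °F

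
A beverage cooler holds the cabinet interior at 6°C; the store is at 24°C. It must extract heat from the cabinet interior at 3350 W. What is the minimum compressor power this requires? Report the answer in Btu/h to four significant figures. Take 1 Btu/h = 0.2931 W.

737.0 Btu/h

In absolute terms T_C = 279.15 K and T_H = 297.15 K, so ΔT = 18.00 K.
COP_Carnot = T_C/ΔT = 279.15/18.00 = 15.51.
Ẇ_min = Q̇/COP_Carnot = 3350/15.51 = 216.0 W = 737.0 Btu/h.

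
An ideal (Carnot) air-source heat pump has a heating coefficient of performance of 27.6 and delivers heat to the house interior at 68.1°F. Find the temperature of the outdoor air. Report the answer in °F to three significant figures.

49.0 °F

COP_HP = T_H/(T_H − T_C) gives T_H − T_C = T_H/COP.
With T_H = 293.21 K, T_C = 293.21 × (1 − 1/27.6) = 282.58 K.
Converting, 282.58 K = 48.98°F.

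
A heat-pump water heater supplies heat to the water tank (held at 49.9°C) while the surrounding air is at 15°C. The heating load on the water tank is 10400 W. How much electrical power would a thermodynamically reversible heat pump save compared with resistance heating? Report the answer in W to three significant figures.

9280 W

In absolute terms T_C = 288.15 K and T_H = 323.05 K, so ΔT = 34.90 K.
COP_Carnot = T_H/ΔT = 323.05/34.90 = 9.256.
Resistance heating needs Ẇ_res = Q̇_H = 10400 W; the reversible heat pump needs only Ẇ_hp = Q̇_H/COP = 1124 W.
Saving = 10400 − 1124 = 9276 W.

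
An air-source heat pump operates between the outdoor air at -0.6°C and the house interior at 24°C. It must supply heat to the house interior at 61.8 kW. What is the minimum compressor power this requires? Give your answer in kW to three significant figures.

In absolute terms T_C = 272.55 K and T_H = 297.15 K, so ΔT = 24.60 K.
COP_Carnot = T_H/ΔT = 297.15/24.60 = 12.08.
Ẇ_min = Q̇/COP_Carnot = 61.80/12.08 = 5.116 kW.

5.12 kW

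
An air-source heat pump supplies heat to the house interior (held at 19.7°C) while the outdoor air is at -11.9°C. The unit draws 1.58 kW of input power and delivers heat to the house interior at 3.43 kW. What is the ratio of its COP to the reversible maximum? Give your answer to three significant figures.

0.234

COP_actual = Q̇_H/Ẇ = 3.430/1.580 = 2.171.
In absolute terms T_C = 261.25 K and T_H = 292.85 K, so ΔT = 31.60 K.
COP_Carnot = T_H/ΔT = 292.85/31.60 = 9.267.
η_II = COP_actual/COP_Carnot = 2.171/9.267 = 0.2342.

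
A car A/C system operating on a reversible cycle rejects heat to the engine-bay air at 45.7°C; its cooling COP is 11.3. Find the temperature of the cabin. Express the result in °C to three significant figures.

19.8 °C

For a Carnot refrigerator COP_R = T_C/(T_H − T_C), so T_C = COP·T_H/(1 + COP).
With T_H = 318.85 K, T_C = 11.3 × 318.85/12.30 = 292.93 K.
Converting, 292.93 K = 19.78°C.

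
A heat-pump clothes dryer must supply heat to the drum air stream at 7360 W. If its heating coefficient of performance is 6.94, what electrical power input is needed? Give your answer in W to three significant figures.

Ẇ = Q̇_H/COP_HP = 7360/6.94 = 1061 W.

1060 W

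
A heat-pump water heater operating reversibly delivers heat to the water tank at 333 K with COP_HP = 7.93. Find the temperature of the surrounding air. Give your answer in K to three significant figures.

COP_HP = T_H/(T_H − T_C) gives T_H − T_C = T_H/COP.
With T_H = 333.00 K, T_C = 333.00 × (1 − 1/7.93) = 291.01 K.

291 K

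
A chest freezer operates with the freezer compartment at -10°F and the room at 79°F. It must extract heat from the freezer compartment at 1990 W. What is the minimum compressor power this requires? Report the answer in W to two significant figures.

In absolute terms T_C = 249.82 K and T_H = 299.26 K, so ΔT = 49.44 K.
COP_Carnot = T_C/ΔT = 249.82/49.44 = 5.052.
Ẇ_min = Q̇/COP_Carnot = 1990/5.052 = 393.9 W.

390 W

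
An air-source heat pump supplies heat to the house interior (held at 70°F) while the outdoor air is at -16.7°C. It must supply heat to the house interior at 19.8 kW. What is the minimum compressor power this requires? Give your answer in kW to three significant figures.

In absolute terms T_C = 256.45 K and T_H = 294.26 K, so ΔT = 37.81 K.
COP_Carnot = T_H/ΔT = 294.26/37.81 = 7.782.
Ẇ_min = Q̇/COP_Carnot = 19.80/7.782 = 2.544 kW.

2.54 kW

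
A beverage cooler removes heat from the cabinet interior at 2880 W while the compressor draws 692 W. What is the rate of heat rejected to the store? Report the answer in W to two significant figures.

For a cyclic device the first law requires Q̇_H = Q̇_C + Ẇ.
Q̇_H = Q̇_C + Ẇ = 3572 W.

3600 W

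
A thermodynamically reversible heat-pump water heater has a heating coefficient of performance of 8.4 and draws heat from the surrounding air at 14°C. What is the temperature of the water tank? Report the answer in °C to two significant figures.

53 °C

COP_HP = T_H/(T_H − T_C) rearranges to T_H = COP·T_C/(COP − 1).
With T_C = 287.15 K, T_H = 8.4 × 287.15/7.400 = 325.95 K.
Converting, 325.95 K = 52.80°C.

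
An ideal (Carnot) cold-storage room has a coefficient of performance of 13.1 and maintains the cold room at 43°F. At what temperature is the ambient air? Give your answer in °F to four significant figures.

81.37 °F

COP_R = T_C/(T_H − T_C) gives T_H − T_C = T_C/COP.
With T_C = 279.26 K, T_H = 279.26 × (1 + 1/13.1) = 300.58 K.
Converting, 300.58 K = 81.37°F.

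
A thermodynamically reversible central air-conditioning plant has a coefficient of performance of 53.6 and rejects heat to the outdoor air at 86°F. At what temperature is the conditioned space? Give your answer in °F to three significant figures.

76.0 °F

For a Carnot refrigerator COP_R = T_C/(T_H − T_C), so T_C = COP·T_H/(1 + COP).
With T_H = 303.15 K, T_C = 53.6 × 303.15/54.60 = 297.60 K.
Converting, 297.60 K = 76.01°F.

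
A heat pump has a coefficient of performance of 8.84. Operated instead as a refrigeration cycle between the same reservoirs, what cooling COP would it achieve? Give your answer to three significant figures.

7.84

Since Q_H = Q_C + W for any cycle, COP_R = Q_C/W = Q_H/W − 1.
COP_R = 8.84 − 1 = 7.84.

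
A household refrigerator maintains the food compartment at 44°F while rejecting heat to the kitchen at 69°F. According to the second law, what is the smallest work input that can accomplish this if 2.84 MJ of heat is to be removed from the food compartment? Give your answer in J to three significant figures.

In absolute terms T_C = 279.82 K and T_H = 293.71 K, so ΔT = 13.89 K.
The reversible limit is COP_R = T_C/ΔT = 20.15, so W_min = Q_C/COP = Q_C·ΔT/T_C.
W_min = 2.840 × 13.89/279.82 = 0.1410 MJ = 141000 J.

141000 J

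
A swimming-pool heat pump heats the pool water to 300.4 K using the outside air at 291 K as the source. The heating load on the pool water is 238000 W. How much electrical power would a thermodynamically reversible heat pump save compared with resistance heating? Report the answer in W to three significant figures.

231000 W

The reservoir spacing is ΔT = 300.4 − 291 = 9.400 K.
COP_Carnot = T_H/ΔT = 300.40/9.400 = 31.96.
Resistance heating needs Ẇ_res = Q̇_H = 238000 W; the reversible heat pump needs only Ẇ_hp = Q̇_H/COP = 7447 W.
Saving = 238000 − 7447 = 230600 W.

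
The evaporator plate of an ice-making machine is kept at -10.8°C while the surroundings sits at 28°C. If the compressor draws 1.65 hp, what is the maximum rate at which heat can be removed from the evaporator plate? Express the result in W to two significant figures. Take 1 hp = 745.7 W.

In absolute terms T_C = 262.35 K and T_H = 301.15 K, so ΔT = 38.80 K.
COP_Carnot = T_C/ΔT = 262.35/38.80 = 6.762.
Q̇_max = COP_Carnot × Ẇ = 6.762 × 1.650 hp = 11.16 hp = 8320 W.

8300 W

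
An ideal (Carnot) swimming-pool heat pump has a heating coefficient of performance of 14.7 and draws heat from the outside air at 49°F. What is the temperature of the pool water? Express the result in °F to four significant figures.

86.13 °F

COP_HP = T_H/(T_H − T_C) rearranges to T_H = COP·T_C/(COP − 1).
With T_C = 282.59 K, T_H = 14.7 × 282.59/13.70 = 303.22 K.
Converting, 303.22 K = 86.13°F.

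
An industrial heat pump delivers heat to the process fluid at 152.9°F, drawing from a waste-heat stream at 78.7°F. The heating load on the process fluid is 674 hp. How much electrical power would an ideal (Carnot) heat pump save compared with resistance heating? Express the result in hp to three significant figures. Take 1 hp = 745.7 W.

592 hp

In absolute terms T_C = 299.09 K and T_H = 340.32 K, so ΔT = 41.22 K.
COP_Carnot = T_H/ΔT = 340.32/41.22 = 8.256.
Resistance heating needs Ẇ_res = Q̇_H = 674.0 hp; the reversible heat pump needs only Ẇ_hp = Q̇_H/COP = 81.64 hp.
Saving = 674.0 − 81.64 = 592.4 hp.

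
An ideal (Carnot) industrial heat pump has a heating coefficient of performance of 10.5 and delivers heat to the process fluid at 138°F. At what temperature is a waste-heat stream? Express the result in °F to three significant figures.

COP_HP = T_H/(T_H − T_C) gives T_H − T_C = T_H/COP.
With T_H = 332.04 K, T_C = 332.04 × (1 − 1/10.5) = 300.42 K.
Converting, 300.42 K = 81.08°F.

81.1 °F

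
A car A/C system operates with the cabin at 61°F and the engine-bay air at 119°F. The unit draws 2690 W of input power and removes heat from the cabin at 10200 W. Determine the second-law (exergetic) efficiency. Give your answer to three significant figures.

COP_actual = Q̇_C/Ẇ = 10200/2690 = 3.792.
In absolute terms T_C = 289.26 K and T_H = 321.48 K, so ΔT = 32.22 K.
COP_Carnot = T_C/ΔT = 289.26/32.22 = 8.977.
η_II = COP_actual/COP_Carnot = 3.792/8.977 = 0.4224.

0.422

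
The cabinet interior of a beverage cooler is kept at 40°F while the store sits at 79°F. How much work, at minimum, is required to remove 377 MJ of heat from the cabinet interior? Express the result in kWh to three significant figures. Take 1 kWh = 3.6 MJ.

In absolute terms T_C = 277.59 K and T_H = 299.26 K, so ΔT = 21.67 K.
The reversible limit is COP_R = T_C/ΔT = 12.81, so W_min = Q_C/COP = Q_C·ΔT/T_C.
W_min = 377.0 × 21.67/277.59 = 29.43 MJ = 8.174 kWh.

8.17 kWh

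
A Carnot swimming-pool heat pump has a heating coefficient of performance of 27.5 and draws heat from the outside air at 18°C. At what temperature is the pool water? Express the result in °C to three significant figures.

COP_HP = T_H/(T_H − T_C) rearranges to T_H = COP·T_C/(COP − 1).
With T_C = 291.15 K, T_H = 27.5 × 291.15/26.50 = 302.14 K.
Converting, 302.14 K = 28.99°C.

29.0 °C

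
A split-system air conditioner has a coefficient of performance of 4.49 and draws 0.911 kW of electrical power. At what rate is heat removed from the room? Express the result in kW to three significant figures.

Q̇_C = COP × Ẇ = 4.49 × 0.9110 = 4.090 kW.

4.09 kW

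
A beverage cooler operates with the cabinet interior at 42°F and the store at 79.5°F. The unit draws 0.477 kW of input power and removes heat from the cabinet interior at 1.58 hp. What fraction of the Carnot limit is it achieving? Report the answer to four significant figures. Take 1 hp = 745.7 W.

Converting, Q̇_C = 1.580 hp = 1.178 kW, so COP_actual = Q̇_C/Ẇ = 1.178/0.4770 = 2.470.
In absolute terms T_C = 278.71 K and T_H = 299.54 K, so ΔT = 20.83 K.
COP_Carnot = T_C/ΔT = 278.71/20.83 = 13.38.
η_II = COP_actual/COP_Carnot = 2.470/13.38 = 0.1846.

0.1846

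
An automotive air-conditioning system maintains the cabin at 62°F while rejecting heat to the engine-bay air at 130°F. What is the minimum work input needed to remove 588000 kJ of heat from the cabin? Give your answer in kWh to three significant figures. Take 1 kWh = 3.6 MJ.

21.3 kWh

In absolute terms T_C = 289.82 K and T_H = 327.59 K, so ΔT = 37.78 K.
The reversible limit is COP_R = T_C/ΔT = 7.672, so W_min = Q_C/COP = Q_C·ΔT/T_C.
W_min = 588000 × 37.78/289.82 = 76650 kJ = 21.29 kWh.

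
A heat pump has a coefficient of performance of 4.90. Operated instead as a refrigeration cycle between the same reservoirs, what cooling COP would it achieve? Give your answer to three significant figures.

3.90

Since Q_H = Q_C + W for any cycle, COP_R = Q_C/W = Q_H/W − 1.
COP_R = 4.90 − 1 = 3.90.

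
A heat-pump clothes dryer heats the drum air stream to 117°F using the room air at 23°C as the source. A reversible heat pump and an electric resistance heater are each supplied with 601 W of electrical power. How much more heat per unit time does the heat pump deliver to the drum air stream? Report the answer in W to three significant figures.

In absolute terms T_C = 296.15 K and T_H = 320.37 K, so ΔT = 24.22 K.
COP_Carnot = T_H/ΔT = 320.37/24.22 = 13.23.
The heat pump delivers Q̇_H = COP × Ẇ = 7949 W; the resistance heater delivers Ẇ = 601.0 W.
Extra = (COP − 1)·Ẇ = 7348 W.

7350 W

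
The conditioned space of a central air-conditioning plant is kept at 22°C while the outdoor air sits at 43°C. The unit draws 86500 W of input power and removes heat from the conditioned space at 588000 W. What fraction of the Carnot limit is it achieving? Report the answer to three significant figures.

COP_actual = Q̇_C/Ẇ = 588000/86500 = 6.798.
In absolute terms T_C = 295.15 K and T_H = 316.15 K, so ΔT = 21.00 K.
COP_Carnot = T_C/ΔT = 295.15/21.00 = 14.05.
η_II = COP_actual/COP_Carnot = 6.798/14.05 = 0.4837.

0.484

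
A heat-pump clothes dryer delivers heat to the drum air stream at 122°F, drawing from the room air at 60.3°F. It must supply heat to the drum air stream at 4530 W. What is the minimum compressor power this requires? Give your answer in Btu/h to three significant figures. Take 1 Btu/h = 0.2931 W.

1640 Btu/h

In absolute terms T_C = 288.87 K and T_H = 323.15 K, so ΔT = 34.28 K.
COP_Carnot = T_H/ΔT = 323.15/34.28 = 9.427.
Ẇ_min = Q̇/COP_Carnot = 4530/9.427 = 480.5 W = 1639 Btu/h.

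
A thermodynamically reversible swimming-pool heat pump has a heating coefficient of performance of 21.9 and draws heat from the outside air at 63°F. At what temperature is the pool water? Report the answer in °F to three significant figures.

88.0 °F

COP_HP = T_H/(T_H − T_C) rearranges to T_H = COP·T_C/(COP − 1).
With T_C = 290.37 K, T_H = 21.9 × 290.37/20.90 = 304.27 K.
Converting, 304.27 K = 88.01°F.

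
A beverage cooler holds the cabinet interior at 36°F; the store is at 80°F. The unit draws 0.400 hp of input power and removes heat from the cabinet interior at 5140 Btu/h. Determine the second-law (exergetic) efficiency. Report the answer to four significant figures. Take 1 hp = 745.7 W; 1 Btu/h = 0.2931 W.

0.4483

Converting, Q̇_C = 5140 Btu/h = 2.020 hp, so COP_actual = Q̇_C/Ẇ = 2.020/0.4000 = 5.051.
In absolute terms T_C = 275.37 K and T_H = 299.82 K, so ΔT = 24.44 K.
COP_Carnot = T_C/ΔT = 275.37/24.44 = 11.27.
η_II = COP_actual/COP_Carnot = 5.051/11.27 = 0.4483.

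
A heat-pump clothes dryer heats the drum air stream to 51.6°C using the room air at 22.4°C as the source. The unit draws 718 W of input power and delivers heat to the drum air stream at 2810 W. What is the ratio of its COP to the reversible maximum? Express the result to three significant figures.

0.352

COP_actual = Q̇_H/Ẇ = 2810/718.0 = 3.914.
In absolute terms T_C = 295.55 K and T_H = 324.75 K, so ΔT = 29.20 K.
COP_Carnot = T_H/ΔT = 324.75/29.20 = 11.12.
η_II = COP_actual/COP_Carnot = 3.914/11.12 = 0.3519.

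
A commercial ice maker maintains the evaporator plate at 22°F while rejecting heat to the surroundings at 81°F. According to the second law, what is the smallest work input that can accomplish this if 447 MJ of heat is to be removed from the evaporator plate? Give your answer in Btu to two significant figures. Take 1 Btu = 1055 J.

In absolute terms T_C = 267.59 K and T_H = 300.37 K, so ΔT = 32.78 K.
The reversible limit is COP_R = T_C/ΔT = 8.164, so W_min = Q_C/COP = Q_C·ΔT/T_C.
W_min = 447.0 × 32.78/267.59 = 54.75 MJ = 51900 Btu.

52000 Btu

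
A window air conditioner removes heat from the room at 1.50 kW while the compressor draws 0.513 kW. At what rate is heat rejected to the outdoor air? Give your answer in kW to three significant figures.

For a cyclic device the first law requires Q̇_H = Q̇_C + Ẇ.
Q̇_H = Q̇_C + Ẇ = 2.013 kW.

2.01 kW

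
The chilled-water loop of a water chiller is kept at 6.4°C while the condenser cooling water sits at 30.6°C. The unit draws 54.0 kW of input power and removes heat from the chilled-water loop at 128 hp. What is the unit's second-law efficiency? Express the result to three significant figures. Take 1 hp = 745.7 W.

0.153

Converting, Q̇_C = 128.0 hp = 95.45 kW, so COP_actual = Q̇_C/Ẇ = 95.45/54.00 = 1.768.
In absolute terms T_C = 279.55 K and T_H = 303.75 K, so ΔT = 24.20 K.
COP_Carnot = T_C/ΔT = 279.55/24.20 = 11.55.
η_II = COP_actual/COP_Carnot = 1.768/11.55 = 0.1530.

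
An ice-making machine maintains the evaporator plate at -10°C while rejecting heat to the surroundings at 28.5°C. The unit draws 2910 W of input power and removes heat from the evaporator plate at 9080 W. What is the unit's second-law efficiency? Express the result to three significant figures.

0.457

COP_actual = Q̇_C/Ẇ = 9080/2910 = 3.120.
In absolute terms T_C = 263.15 K and T_H = 301.65 K, so ΔT = 38.50 K.
COP_Carnot = T_C/ΔT = 263.15/38.50 = 6.835.
η_II = COP_actual/COP_Carnot = 3.120/6.835 = 0.4565.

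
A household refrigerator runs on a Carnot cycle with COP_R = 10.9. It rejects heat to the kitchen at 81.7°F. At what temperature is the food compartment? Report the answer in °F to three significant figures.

36.2 °F

For a Carnot refrigerator COP_R = T_C/(T_H − T_C), so T_C = COP·T_H/(1 + COP).
With T_H = 300.76 K, T_C = 10.9 × 300.76/11.90 = 275.49 K.
Converting, 275.49 K = 36.21°F.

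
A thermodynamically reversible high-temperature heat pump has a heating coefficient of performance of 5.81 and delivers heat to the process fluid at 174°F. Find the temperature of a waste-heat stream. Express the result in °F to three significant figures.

64.9 °F

COP_HP = T_H/(T_H − T_C) gives T_H − T_C = T_H/COP.
With T_H = 352.04 K, T_C = 352.04 × (1 − 1/5.81) = 291.45 K.
Converting, 291.45 K = 64.93°F.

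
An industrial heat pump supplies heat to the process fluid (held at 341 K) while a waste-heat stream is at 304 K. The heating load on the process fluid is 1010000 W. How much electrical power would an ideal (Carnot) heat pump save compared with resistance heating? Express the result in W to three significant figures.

900000 W

The reservoir spacing is ΔT = 341 − 304 = 37.00 K.
COP_Carnot = T_H/ΔT = 341.00/37.00 = 9.216.
Resistance heating needs Ẇ_res = Q̇_H = 1010000 W; the reversible heat pump needs only Ẇ_hp = Q̇_H/COP = 109600 W.
Saving = 1010000 − 109600 = 900400 W.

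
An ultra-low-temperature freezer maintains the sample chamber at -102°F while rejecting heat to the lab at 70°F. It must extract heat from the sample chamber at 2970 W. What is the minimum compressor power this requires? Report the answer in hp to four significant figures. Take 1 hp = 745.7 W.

1.915 hp

In absolute terms T_C = 198.71 K and T_H = 294.26 K, so ΔT = 95.56 K.
COP_Carnot = T_C/ΔT = 198.71/95.56 = 2.079.
Ẇ_min = Q̇/COP_Carnot = 2970/2.079 = 1428 W = 1.915 hp.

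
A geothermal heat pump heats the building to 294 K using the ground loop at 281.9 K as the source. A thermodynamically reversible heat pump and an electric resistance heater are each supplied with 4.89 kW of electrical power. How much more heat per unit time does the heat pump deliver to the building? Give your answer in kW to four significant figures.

113.9 kW

The reservoir spacing is ΔT = 294 − 281.9 = 12.10 K.
COP_Carnot = T_H/ΔT = 294.00/12.10 = 24.30.
The heat pump delivers Q̇_H = COP × Ẇ = 118.8 kW; the resistance heater delivers Ẇ = 4.890 kW.
Extra = (COP − 1)·Ẇ = 113.9 kW.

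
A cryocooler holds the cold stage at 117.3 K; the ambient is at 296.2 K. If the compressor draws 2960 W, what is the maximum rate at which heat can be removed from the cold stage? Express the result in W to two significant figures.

The reservoir spacing is ΔT = 296.2 − 117.3 = 178.9 K.
COP_Carnot = T_C/ΔT = 117.30/178.9 = 0.6557.
Q̇_max = COP_Carnot × Ẇ = 0.6557 × 2960 W = 1941 W.

1900 W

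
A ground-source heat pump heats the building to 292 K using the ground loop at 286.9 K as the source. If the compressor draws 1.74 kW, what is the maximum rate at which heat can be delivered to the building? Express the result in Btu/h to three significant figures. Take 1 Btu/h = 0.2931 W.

The reservoir spacing is ΔT = 292 − 286.9 = 5.100 K.
COP_Carnot = T_H/ΔT = 292.00/5.100 = 57.25.
Q̇_max = COP_Carnot × Ẇ = 57.25 × 1.740 kW = 99.62 kW = 339900 Btu/h.

340000 Btu/h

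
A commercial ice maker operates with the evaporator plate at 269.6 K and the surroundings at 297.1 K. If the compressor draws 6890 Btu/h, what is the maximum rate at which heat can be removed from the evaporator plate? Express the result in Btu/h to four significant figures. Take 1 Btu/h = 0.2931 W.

67550 Btu/h

The reservoir spacing is ΔT = 297.1 − 269.6 = 27.50 K.
COP_Carnot = T_C/ΔT = 269.60/27.50 = 9.804.
Q̇_max = COP_Carnot × Ẇ = 9.804 × 6890 Btu/h = 67550 Btu/h.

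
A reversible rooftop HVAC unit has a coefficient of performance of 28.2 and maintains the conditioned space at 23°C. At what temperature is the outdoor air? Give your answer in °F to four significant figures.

COP_R = T_C/(T_H − T_C) gives T_H − T_C = T_C/COP.
With T_C = 296.15 K, T_H = 296.15 × (1 + 1/28.2) = 306.65 K.
Converting, 306.65 K = 92.30°F.

92.30 °F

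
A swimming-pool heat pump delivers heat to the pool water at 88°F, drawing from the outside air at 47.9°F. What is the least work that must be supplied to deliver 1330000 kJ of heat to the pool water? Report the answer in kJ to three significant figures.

In absolute terms T_C = 281.98 K and T_H = 304.26 K, so ΔT = 22.28 K.
The reversible limit is COP_HP = T_H/ΔT = 13.66, so W_min = Q_H/COP = Q_H·ΔT/T_H.
W_min = 1330000 × 22.28/304.26 = 97380 kJ.

97400 kJ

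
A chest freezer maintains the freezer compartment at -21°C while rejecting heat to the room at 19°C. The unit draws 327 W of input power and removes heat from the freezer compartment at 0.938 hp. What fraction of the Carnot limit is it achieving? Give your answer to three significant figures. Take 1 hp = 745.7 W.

Converting, Q̇_C = 0.9380 hp = 699.5 W, so COP_actual = Q̇_C/Ẇ = 699.5/327.0 = 2.139.
In absolute terms T_C = 252.15 K and T_H = 292.15 K, so ΔT = 40.00 K.
COP_Carnot = T_C/ΔT = 252.15/40.00 = 6.304.
η_II = COP_actual/COP_Carnot = 2.139/6.304 = 0.3393.

0.339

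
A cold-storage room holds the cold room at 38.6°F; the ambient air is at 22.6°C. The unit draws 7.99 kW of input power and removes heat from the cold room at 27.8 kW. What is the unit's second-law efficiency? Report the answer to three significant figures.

0.238

COP_actual = Q̇_C/Ẇ = 27.80/7.990 = 3.479.
In absolute terms T_C = 276.82 K and T_H = 295.75 K, so ΔT = 18.93 K.
COP_Carnot = T_C/ΔT = 276.82/18.93 = 14.62.
η_II = COP_actual/COP_Carnot = 3.479/14.62 = 0.2380.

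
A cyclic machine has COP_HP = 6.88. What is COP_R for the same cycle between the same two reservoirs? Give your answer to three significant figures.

Since Q_H = Q_C + W for any cycle, COP_R = Q_C/W = Q_H/W − 1.
COP_R = 6.88 − 1 = 5.88.

5.88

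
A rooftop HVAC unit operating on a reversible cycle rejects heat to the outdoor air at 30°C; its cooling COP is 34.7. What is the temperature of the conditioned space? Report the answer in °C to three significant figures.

For a Carnot refrigerator COP_R = T_C/(T_H − T_C), so T_C = COP·T_H/(1 + COP).
With T_H = 303.15 K, T_C = 34.7 × 303.15/35.70 = 294.66 K.
Converting, 294.66 K = 21.51°C.

21.5 °C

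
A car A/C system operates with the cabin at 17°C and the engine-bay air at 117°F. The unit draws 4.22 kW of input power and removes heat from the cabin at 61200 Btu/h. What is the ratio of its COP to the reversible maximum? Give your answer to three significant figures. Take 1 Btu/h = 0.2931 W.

Converting, Q̇_C = 61200 Btu/h = 17.94 kW, so COP_actual = Q̇_C/Ẇ = 17.94/4.220 = 4.251.
In absolute terms T_C = 290.15 K and T_H = 320.37 K, so ΔT = 30.22 K.
COP_Carnot = T_C/ΔT = 290.15/30.22 = 9.601.
η_II = COP_actual/COP_Carnot = 4.251/9.601 = 0.4428.

0.443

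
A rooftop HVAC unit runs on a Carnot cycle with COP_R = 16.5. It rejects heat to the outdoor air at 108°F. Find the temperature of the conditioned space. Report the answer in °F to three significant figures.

75.6 °F

For a Carnot refrigerator COP_R = T_C/(T_H − T_C), so T_C = COP·T_H/(1 + COP).
With T_H = 315.37 K, T_C = 16.5 × 315.37/17.50 = 297.35 K.
Converting, 297.35 K = 75.56°F.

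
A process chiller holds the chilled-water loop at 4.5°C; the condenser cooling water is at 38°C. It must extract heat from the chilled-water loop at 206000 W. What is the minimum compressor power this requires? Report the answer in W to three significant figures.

24900 W

In absolute terms T_C = 277.65 K and T_H = 311.15 K, so ΔT = 33.50 K.
COP_Carnot = T_C/ΔT = 277.65/33.50 = 8.288.
Ẇ_min = Q̇/COP_Carnot = 206000/8.288 = 24860 W.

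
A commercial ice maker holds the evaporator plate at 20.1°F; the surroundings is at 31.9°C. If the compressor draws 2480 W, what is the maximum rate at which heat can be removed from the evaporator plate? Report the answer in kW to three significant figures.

17.2 kW

In absolute terms T_C = 266.54 K and T_H = 305.05 K, so ΔT = 38.51 K.
COP_Carnot = T_C/ΔT = 266.54/38.51 = 6.921.
Q̇_max = COP_Carnot × Ẇ = 6.921 × 2480 W = 17160 W = 17.16 kW.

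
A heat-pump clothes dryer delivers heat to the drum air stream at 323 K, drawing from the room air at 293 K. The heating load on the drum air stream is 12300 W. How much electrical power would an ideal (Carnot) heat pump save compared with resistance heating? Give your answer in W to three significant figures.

The reservoir spacing is ΔT = 323 − 293 = 30.00 K.
COP_Carnot = T_H/ΔT = 323.00/30.00 = 10.77.
Resistance heating needs Ẇ_res = Q̇_H = 12300 W; the reversible heat pump needs only Ẇ_hp = Q̇_H/COP = 1142 W.
Saving = 12300 − 1142 = 11160 W.

11200 W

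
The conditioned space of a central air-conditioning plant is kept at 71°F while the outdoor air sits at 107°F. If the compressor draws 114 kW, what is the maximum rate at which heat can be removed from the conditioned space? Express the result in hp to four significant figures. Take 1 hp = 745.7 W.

In absolute terms T_C = 294.82 K and T_H = 314.82 K, so ΔT = 20.00 K.
COP_Carnot = T_C/ΔT = 294.82/20.00 = 14.74.
Q̇_max = COP_Carnot × Ẇ = 14.74 × 114.0 kW = 1680 kW = 2254 hp.

2254 hp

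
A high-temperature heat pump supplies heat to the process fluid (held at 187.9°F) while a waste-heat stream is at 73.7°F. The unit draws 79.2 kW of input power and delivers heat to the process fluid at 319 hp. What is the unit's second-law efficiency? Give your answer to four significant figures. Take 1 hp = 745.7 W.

Converting, Q̇_H = 319.0 hp = 237.9 kW, so COP_actual = Q̇_H/Ẇ = 237.9/79.20 = 3.004.
In absolute terms T_C = 296.32 K and T_H = 359.76 K, so ΔT = 63.44 K.
COP_Carnot = T_H/ΔT = 359.76/63.44 = 5.670.
η_II = COP_actual/COP_Carnot = 3.004/5.670 = 0.5297.

0.5297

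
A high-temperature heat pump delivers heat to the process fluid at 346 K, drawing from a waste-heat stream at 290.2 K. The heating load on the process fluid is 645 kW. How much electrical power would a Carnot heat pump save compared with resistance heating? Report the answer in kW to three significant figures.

The reservoir spacing is ΔT = 346 − 290.2 = 55.80 K.
COP_Carnot = T_H/ΔT = 346.00/55.80 = 6.201.
Resistance heating needs Ẇ_res = Q̇_H = 645.0 kW; the reversible heat pump needs only Ẇ_hp = Q̇_H/COP = 104.0 kW.
Saving = 645.0 − 104.0 = 541.0 kW.

541 kW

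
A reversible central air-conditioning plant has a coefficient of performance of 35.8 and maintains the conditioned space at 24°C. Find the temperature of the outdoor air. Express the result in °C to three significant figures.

COP_R = T_C/(T_H − T_C) gives T_H − T_C = T_C/COP.
With T_C = 297.15 K, T_H = 297.15 × (1 + 1/35.8) = 305.45 K.
Converting, 305.45 K = 32.30°C.

32.3 °C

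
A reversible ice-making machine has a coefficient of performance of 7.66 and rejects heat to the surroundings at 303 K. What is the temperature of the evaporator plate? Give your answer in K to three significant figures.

For a Carnot refrigerator COP_R = T_C/(T_H − T_C), so T_C = COP·T_H/(1 + COP).
With T_H = 303.00 K, T_C = 7.66 × 303.00/8.660 = 268.01 K.

268 K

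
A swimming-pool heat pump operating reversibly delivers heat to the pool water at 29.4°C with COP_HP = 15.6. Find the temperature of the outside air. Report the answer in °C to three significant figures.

COP_HP = T_H/(T_H − T_C) gives T_H − T_C = T_H/COP.
With T_H = 302.55 K, T_C = 302.55 × (1 − 1/15.6) = 283.16 K.
Converting, 283.16 K = 10.01°C.

10.0 °C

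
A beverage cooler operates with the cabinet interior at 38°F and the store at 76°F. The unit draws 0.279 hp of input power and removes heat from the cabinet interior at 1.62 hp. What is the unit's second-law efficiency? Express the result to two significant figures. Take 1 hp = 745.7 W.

0.44

COP_actual = Q̇_C/Ẇ = 1.620/0.2790 = 5.806.
In absolute terms T_C = 276.48 K and T_H = 297.59 K, so ΔT = 21.11 K.
COP_Carnot = T_C/ΔT = 276.48/21.11 = 13.10.
η_II = COP_actual/COP_Carnot = 5.806/13.10 = 0.4434.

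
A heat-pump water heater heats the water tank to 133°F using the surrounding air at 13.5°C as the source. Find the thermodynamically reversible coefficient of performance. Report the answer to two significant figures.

In absolute terms T_C = 286.65 K and T_H = 329.26 K, so ΔT = 42.61 K.
For a reversible cycle, COP_Carnot = T_H/ΔT = 329.26/42.61 = 7.727.

7.7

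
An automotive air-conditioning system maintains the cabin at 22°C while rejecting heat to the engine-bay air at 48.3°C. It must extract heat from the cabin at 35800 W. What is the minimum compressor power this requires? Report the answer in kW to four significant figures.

In absolute terms T_C = 295.15 K and T_H = 321.45 K, so ΔT = 26.30 K.
COP_Carnot = T_C/ΔT = 295.15/26.30 = 11.22.
Ẇ_min = Q̇/COP_Carnot = 35800/11.22 = 3190 W = 3.190 kW.

3.190 kW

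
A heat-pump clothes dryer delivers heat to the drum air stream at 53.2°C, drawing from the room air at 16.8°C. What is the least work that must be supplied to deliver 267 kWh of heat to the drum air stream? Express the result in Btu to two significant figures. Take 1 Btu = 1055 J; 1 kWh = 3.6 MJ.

100000 Btu

In absolute terms T_C = 289.95 K and T_H = 326.35 K, so ΔT = 36.40 K.
The reversible limit is COP_HP = T_H/ΔT = 8.966, so W_min = Q_H/COP = Q_H·ΔT/T_H.
W_min = 267.0 × 36.40/326.35 = 29.78 kWh = 101600 Btu.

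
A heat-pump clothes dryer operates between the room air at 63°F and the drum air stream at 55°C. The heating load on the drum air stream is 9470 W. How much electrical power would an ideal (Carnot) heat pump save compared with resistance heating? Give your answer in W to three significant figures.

In absolute terms T_C = 290.37 K and T_H = 328.15 K, so ΔT = 37.78 K.
COP_Carnot = T_H/ΔT = 328.15/37.78 = 8.686.
Resistance heating needs Ẇ_res = Q̇_H = 9470 W; the reversible heat pump needs only Ẇ_hp = Q̇_H/COP = 1090 W.
Saving = 9470 − 1090 = 8380 W.

8380 W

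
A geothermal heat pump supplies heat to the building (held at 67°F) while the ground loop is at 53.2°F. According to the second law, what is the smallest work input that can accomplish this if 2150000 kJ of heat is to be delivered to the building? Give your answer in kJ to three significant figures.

In absolute terms T_C = 284.93 K and T_H = 292.59 K, so ΔT = 7.667 K.
The reversible limit is COP_HP = T_H/ΔT = 38.16, so W_min = Q_H/COP = Q_H·ΔT/T_H.
W_min = 2150000 × 7.667/292.59 = 56340 kJ.

56300 kJ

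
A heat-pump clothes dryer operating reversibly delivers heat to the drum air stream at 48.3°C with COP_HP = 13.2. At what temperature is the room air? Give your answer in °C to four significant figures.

COP_HP = T_H/(T_H − T_C) gives T_H − T_C = T_H/COP.
With T_H = 321.45 K, T_C = 321.45 × (1 − 1/13.2) = 297.10 K.
Converting, 297.10 K = 23.95°C.

23.95 °C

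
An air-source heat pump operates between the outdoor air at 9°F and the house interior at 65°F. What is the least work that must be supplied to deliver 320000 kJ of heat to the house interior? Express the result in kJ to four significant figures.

In absolute terms T_C = 260.37 K and T_H = 291.48 K, so ΔT = 31.11 K.
The reversible limit is COP_HP = T_H/ΔT = 9.369, so W_min = Q_H/COP = Q_H·ΔT/T_H.
W_min = 320000 × 31.11/291.48 = 34150 kJ.

34150 kJ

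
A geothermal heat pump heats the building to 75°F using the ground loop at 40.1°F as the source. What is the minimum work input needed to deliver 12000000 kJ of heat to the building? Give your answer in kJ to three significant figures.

In absolute terms T_C = 277.65 K and T_H = 297.04 K, so ΔT = 19.39 K.
The reversible limit is COP_HP = T_H/ΔT = 15.32, so W_min = Q_H/COP = Q_H·ΔT/T_H.
W_min = 12000000 × 19.39/297.04 = 783300 kJ.

783000 kJ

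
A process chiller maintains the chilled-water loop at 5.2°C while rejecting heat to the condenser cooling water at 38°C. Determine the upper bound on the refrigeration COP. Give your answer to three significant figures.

In absolute terms T_C = 278.35 K and T_H = 311.15 K, so ΔT = 32.80 K.
For a reversible cycle, COP_Carnot = T_C/ΔT = 278.35/32.80 = 8.486.

8.49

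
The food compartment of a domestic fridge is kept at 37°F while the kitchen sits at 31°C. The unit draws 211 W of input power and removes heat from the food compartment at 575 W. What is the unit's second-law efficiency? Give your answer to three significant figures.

COP_actual = Q̇_C/Ẇ = 575.0/211.0 = 2.725.
In absolute terms T_C = 275.93 K and T_H = 304.15 K, so ΔT = 28.22 K.
COP_Carnot = T_C/ΔT = 275.93/28.22 = 9.777.
η_II = COP_actual/COP_Carnot = 2.725/9.777 = 0.2787.

0.279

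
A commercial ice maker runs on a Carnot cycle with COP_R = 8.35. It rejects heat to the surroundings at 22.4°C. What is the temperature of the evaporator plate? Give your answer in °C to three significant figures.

-9.21 °C

For a Carnot refrigerator COP_R = T_C/(T_H − T_C), so T_C = COP·T_H/(1 + COP).
With T_H = 295.55 K, T_C = 8.35 × 295.55/9.350 = 263.94 K.
Converting, 263.94 K = -9.21°C.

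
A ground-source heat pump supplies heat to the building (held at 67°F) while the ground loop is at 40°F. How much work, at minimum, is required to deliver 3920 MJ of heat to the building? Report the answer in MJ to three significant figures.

In absolute terms T_C = 277.59 K and T_H = 292.59 K, so ΔT = 15.00 K.
The reversible limit is COP_HP = T_H/ΔT = 19.51, so W_min = Q_H/COP = Q_H·ΔT/T_H.
W_min = 3920 × 15.00/292.59 = 201.0 MJ.

201 MJ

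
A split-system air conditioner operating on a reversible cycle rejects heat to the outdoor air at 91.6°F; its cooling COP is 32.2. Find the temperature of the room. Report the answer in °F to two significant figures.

For a Carnot refrigerator COP_R = T_C/(T_H − T_C), so T_C = COP·T_H/(1 + COP).
With T_H = 306.26 K, T_C = 32.2 × 306.26/33.20 = 297.04 K.
Converting, 297.04 K = 75.00°F.

75 °F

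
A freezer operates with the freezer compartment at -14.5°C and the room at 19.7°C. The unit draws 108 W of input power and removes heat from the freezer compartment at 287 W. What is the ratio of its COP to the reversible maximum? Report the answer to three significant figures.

0.351

COP_actual = Q̇_C/Ẇ = 287.0/108.0 = 2.657.
In absolute terms T_C = 258.65 K and T_H = 292.85 K, so ΔT = 34.20 K.
COP_Carnot = T_C/ΔT = 258.65/34.20 = 7.563.
η_II = COP_actual/COP_Carnot = 2.657/7.563 = 0.3514.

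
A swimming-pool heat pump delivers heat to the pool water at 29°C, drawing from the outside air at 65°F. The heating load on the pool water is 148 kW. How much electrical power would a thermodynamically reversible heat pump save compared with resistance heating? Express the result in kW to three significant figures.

In absolute terms T_C = 291.48 K and T_H = 302.15 K, so ΔT = 10.67 K.
COP_Carnot = T_H/ΔT = 302.15/10.67 = 28.33.
Resistance heating needs Ẇ_res = Q̇_H = 148.0 kW; the reversible heat pump needs only Ẇ_hp = Q̇_H/COP = 5.225 kW.
Saving = 148.0 − 5.225 = 142.8 kW.

143 kW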